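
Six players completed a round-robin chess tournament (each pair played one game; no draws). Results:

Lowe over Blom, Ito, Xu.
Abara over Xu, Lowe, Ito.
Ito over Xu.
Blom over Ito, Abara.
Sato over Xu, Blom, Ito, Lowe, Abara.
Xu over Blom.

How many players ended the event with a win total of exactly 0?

0

Win totals: Lowe 3, Xu 1, Sato 5, Blom 2, Abara 3, Ito 1.
No player has exactly 0 wins.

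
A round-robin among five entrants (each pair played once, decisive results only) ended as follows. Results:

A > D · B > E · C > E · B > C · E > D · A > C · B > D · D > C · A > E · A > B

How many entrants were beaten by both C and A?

1

C beat: E.
A beat: B, C, D, E.
Both beat: E — 1.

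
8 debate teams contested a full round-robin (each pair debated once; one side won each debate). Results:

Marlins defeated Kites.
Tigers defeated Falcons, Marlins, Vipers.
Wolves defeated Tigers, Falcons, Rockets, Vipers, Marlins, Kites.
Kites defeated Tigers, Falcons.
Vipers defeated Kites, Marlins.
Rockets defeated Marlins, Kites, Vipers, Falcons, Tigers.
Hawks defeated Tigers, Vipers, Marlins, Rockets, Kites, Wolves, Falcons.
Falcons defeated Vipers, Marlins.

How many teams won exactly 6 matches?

1

Win totals: Rockets 5, Hawks 7, Kites 2, Marlins 1, Tigers 3, Wolves 6, Vipers 2, Falcons 2.
Exactly 6: Wolves — 1 team.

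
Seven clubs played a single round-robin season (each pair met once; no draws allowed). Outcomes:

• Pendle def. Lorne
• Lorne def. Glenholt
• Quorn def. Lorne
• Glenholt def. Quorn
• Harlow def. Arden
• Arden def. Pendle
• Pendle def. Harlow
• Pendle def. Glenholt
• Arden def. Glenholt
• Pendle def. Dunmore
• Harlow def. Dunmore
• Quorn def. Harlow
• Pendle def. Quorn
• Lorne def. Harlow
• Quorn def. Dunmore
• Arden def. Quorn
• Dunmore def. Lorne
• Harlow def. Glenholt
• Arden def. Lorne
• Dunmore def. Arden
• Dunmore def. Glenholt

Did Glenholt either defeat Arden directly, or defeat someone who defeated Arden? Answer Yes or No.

No

Glenholt did not beat Arden directly.
Glenholt beat Quorn, but each of them lost to Arden. No two-step path.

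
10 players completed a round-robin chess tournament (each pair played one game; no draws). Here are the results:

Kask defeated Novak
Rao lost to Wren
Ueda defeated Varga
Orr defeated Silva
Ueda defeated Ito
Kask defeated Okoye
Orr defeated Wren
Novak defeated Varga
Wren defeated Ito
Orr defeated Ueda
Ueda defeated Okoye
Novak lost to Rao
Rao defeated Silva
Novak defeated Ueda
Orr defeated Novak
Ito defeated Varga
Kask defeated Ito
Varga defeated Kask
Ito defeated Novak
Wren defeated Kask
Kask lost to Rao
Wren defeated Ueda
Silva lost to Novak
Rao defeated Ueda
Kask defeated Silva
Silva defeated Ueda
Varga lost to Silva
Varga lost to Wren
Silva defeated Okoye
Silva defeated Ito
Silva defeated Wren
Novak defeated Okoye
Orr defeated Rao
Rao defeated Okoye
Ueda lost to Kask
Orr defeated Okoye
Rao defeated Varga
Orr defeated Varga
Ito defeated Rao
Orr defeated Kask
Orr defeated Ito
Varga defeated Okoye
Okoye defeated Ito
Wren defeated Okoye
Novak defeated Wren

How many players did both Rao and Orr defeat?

Rao beat: Varga, Ueda, Kask, Silva, Novak, Okoye.
Orr beat: Wren, Varga, Ito, Ueda, Kask, Silva, Novak, Okoye, Rao.
Both beat: Varga, Ueda, Kask, Silva, Novak, Okoye — 6.

6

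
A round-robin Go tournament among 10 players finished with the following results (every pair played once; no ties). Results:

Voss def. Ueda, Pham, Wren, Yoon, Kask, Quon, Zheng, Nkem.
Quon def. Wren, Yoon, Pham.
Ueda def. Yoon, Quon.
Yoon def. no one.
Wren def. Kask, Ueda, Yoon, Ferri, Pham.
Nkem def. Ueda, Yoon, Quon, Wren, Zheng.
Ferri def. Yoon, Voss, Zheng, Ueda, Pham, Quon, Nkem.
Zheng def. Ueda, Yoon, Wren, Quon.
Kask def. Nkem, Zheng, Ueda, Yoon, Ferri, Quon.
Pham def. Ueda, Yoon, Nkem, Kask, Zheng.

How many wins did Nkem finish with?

Nkem's results: beat Quon, Zheng, Wren, Yoon, Ueda; lost to Voss, Kask, Pham, Ferri.
That is 5 wins.

5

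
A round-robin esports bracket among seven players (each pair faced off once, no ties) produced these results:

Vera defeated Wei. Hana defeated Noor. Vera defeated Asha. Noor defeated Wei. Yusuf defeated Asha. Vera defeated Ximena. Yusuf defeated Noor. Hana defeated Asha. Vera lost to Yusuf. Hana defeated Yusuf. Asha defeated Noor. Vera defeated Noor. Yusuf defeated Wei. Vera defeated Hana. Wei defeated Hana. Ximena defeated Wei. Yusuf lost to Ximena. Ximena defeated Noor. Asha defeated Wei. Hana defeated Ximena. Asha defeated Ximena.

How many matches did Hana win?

Hana's results: beat Asha, Noor, Ximena, Yusuf; lost to Vera, Wei.
That is 4 wins.

4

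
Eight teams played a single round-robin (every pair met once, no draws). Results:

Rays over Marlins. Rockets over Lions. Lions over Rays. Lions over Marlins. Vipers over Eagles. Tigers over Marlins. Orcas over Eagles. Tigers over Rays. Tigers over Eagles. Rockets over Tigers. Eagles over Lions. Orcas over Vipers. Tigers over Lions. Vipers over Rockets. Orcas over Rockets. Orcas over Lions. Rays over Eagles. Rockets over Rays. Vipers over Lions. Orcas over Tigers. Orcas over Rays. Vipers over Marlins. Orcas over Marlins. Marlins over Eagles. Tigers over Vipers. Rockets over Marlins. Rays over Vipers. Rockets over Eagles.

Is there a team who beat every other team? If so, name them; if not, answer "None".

Orcas

Orcas has 7 wins out of 7 opponents — a perfect record.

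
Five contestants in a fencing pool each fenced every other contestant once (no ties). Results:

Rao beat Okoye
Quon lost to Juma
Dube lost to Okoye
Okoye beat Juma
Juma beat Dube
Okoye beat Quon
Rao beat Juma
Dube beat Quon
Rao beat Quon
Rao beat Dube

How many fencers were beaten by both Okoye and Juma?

2

Okoye beat: Quon, Juma, Dube.
Juma beat: Quon, Dube.
Both beat: Quon, Dube — 2.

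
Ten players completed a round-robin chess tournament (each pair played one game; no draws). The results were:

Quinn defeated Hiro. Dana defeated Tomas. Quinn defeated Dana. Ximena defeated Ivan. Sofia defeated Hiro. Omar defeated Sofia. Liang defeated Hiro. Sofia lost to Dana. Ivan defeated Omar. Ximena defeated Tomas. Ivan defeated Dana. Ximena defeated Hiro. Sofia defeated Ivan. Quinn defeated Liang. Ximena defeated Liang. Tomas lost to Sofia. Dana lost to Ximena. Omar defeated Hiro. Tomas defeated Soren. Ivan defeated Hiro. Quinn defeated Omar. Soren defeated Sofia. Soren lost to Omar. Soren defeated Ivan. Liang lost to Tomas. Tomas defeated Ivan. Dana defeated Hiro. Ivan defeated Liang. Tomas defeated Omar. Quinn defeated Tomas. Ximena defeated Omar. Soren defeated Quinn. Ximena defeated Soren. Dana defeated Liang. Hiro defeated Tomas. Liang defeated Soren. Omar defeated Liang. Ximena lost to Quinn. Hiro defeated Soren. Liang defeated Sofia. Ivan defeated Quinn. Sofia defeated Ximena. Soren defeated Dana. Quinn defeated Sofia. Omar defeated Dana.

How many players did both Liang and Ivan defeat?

1

Liang beat: Sofia, Soren, Hiro.
Ivan beat: Liang, Dana, Quinn, Omar, Hiro.
Both beat: Hiro — 1.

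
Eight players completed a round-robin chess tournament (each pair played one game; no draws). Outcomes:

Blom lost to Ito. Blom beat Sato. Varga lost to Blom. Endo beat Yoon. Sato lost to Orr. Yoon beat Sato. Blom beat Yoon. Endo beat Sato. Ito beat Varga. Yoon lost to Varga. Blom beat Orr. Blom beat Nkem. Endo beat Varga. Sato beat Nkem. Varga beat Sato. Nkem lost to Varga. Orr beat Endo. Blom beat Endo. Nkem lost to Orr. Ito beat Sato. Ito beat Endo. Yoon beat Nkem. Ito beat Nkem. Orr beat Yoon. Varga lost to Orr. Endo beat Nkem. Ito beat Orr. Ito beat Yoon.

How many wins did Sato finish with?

1

Sato's results: beat Nkem; lost to Yoon, Varga, Ito, Endo, Orr, Blom.
That is 1 win.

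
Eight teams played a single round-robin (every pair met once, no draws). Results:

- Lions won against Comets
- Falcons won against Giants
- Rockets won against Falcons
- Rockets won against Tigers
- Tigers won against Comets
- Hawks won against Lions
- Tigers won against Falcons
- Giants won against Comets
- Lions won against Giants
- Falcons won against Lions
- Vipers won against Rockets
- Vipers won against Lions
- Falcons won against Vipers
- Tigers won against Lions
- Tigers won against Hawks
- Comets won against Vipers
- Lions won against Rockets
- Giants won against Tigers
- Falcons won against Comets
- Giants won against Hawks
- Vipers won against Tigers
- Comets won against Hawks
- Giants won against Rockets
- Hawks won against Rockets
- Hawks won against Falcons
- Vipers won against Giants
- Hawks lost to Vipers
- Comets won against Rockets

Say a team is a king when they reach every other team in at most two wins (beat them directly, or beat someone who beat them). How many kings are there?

Falcons reaches everyone (king).
Rockets reaches everyone (king).
Tigers reaches everyone (king).
Lions reaches everyone (king).
Giants reaches everyone (king).
Vipers reaches everyone (king).
Hawks reaches everyone (king).
Comets reaches everyone (king).
Kings: Falcons, Rockets, Tigers, Lions, Giants, Vipers, Hawks, Comets — 8.

8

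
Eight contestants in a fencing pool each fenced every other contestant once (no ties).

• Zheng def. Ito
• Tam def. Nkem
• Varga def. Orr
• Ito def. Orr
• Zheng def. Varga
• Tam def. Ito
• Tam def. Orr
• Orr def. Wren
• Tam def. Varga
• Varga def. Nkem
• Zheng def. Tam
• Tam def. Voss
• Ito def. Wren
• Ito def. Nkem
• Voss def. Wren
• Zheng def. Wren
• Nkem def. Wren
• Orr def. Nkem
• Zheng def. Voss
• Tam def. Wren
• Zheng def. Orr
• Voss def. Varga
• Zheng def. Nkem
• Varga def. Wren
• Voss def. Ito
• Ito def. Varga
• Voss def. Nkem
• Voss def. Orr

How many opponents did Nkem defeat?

Nkem's results: beat Wren; lost to Varga, Zheng, Ito, Tam, Voss, Orr.
That is 1 win.

1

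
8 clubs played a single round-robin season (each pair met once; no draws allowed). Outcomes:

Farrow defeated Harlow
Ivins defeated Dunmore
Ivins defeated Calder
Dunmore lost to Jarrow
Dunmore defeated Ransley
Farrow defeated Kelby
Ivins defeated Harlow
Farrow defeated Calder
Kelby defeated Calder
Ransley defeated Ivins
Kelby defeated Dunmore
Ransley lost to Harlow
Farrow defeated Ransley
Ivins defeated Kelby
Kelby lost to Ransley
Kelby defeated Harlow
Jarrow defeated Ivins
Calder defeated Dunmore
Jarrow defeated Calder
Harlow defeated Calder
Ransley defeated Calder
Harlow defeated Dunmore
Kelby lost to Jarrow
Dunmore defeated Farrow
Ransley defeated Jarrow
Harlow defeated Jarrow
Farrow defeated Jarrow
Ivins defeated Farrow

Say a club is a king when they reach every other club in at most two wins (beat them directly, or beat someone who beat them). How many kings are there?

Jarrow reaches everyone (king).
Ivins reaches everyone (king).
Farrow reaches everyone (king).
Harlow reaches everyone (king).
Calder cannot reach Jarrow, Ivins, Harlow, Kelby in two steps.
Dunmore reaches everyone (king).
Kelby cannot reach Ivins in two steps.
Ransley reaches everyone (king).
Kings: Jarrow, Ivins, Farrow, Harlow, Dunmore, Ransley — 6.

6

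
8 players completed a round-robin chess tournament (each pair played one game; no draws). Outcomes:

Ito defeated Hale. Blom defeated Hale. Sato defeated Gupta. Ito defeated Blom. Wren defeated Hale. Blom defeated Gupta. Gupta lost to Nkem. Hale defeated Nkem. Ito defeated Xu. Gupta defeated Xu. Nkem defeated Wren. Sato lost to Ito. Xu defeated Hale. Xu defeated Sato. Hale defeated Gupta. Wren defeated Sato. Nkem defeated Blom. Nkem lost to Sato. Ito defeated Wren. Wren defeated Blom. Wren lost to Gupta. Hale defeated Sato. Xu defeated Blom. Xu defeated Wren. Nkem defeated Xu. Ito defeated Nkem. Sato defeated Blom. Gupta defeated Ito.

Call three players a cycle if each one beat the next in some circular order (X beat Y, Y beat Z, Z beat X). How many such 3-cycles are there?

16

Win totals: Hale 3, Gupta 3, Blom 2, Nkem 4, Ito 6, Wren 3, Sato 3, Xu 4.
A player with w wins dominates both others in C(w,2) triples; summing gives 3 + 3 + 1 + 6 + 15 + 3 + 3 + 6 = 40 transitive triples.
Total triples C(8,3) = 56, so cyclic triples = 56 − 40 = 16.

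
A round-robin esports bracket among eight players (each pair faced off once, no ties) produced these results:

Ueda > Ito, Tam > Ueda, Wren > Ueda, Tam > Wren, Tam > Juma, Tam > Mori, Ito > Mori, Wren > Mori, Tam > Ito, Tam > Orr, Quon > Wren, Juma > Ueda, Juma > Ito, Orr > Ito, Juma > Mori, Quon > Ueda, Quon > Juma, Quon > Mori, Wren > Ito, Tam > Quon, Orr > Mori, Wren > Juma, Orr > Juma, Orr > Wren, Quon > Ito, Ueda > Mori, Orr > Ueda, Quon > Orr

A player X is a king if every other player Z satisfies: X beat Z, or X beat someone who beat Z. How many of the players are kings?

Juma cannot reach Wren, Quon, Tam, Orr in two steps.
Mori cannot reach Juma, Wren, Quon, Tam, Orr, Ueda, Ito in two steps.
Wren cannot reach Quon, Tam, Orr in two steps.
Quon cannot reach Tam in two steps.
Tam reaches everyone (king).
Orr cannot reach Quon, Tam in two steps.
Ueda cannot reach Juma, Wren, Quon, Tam, Orr in two steps.
Ito cannot reach Juma, Wren, Quon, Tam, Orr, Ueda in two steps.
Kings: Tam — 1.

1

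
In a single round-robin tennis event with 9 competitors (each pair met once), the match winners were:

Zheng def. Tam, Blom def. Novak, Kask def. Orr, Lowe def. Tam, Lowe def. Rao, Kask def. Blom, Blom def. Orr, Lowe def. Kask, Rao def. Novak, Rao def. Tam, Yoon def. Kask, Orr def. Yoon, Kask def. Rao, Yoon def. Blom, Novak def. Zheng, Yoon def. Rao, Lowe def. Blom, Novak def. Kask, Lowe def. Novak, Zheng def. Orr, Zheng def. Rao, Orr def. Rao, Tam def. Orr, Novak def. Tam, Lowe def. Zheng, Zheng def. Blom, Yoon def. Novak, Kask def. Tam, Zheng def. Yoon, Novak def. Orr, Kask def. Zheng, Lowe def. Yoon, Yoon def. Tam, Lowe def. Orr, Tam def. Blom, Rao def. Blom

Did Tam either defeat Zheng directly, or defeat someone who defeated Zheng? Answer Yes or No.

Tam did not beat Zheng directly.
Tam beat Orr, Blom, but each of them lost to Zheng. No two-step path.

No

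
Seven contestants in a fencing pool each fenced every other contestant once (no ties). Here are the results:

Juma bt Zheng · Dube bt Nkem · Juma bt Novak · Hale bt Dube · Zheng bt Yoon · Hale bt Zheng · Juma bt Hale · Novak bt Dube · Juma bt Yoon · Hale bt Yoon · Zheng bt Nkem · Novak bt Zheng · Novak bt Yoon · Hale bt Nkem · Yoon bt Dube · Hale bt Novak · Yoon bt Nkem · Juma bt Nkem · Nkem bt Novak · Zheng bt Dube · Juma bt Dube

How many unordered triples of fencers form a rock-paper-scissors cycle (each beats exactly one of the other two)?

Win totals: Zheng 3, Nkem 1, Yoon 2, Novak 3, Hale 5, Dube 1, Juma 6.
A fencer with w wins dominates both others in C(w,2) triples; summing gives 3 + 0 + 1 + 3 + 10 + 0 + 15 = 32 transitive triples.
Total triples C(7,3) = 35, so cyclic triples = 35 − 32 = 3.

3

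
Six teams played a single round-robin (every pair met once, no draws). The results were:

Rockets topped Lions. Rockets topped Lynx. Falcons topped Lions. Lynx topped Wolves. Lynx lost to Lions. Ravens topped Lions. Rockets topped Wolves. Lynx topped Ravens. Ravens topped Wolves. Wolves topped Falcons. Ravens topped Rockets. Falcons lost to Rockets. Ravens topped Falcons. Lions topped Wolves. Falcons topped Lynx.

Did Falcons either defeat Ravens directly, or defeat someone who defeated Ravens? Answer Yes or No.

Falcons did not beat Ravens directly.
Falcons beat Lions, Lynx. Of those, Lynx beat Ravens.

Yes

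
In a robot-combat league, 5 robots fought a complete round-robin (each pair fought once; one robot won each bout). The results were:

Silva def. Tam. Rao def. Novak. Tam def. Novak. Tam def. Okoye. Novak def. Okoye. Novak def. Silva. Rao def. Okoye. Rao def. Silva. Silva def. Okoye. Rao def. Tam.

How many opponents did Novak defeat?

2

Novak's results: beat Okoye, Silva; lost to Tam, Rao.
That is 2 wins.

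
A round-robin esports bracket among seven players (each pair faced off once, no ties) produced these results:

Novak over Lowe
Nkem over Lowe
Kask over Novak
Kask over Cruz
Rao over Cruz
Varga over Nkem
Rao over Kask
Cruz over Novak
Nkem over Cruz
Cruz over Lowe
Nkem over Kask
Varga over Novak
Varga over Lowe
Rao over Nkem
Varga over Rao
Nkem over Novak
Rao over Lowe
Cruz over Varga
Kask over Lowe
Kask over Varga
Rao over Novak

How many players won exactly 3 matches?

Win totals: Kask 4, Nkem 4, Rao 5, Lowe 0, Cruz 3, Novak 1, Varga 4.
Exactly 3: Cruz — 1 player.

1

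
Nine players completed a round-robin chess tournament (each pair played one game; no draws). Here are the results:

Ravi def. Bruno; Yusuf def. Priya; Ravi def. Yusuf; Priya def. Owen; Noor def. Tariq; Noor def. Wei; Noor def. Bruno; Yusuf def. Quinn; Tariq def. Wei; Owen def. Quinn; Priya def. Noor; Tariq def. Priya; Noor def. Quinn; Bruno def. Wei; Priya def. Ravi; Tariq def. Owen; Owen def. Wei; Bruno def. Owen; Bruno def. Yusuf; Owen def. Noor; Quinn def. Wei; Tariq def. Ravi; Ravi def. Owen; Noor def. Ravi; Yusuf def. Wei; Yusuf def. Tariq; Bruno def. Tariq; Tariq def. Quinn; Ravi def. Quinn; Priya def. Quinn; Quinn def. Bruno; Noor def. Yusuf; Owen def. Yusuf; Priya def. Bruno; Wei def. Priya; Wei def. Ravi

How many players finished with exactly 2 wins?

2

Win totals: Bruno 4, Tariq 5, Ravi 4, Owen 4, Quinn 2, Noor 6, Yusuf 4, Priya 5, Wei 2.
Exactly 2: Quinn, Wei — 2 players.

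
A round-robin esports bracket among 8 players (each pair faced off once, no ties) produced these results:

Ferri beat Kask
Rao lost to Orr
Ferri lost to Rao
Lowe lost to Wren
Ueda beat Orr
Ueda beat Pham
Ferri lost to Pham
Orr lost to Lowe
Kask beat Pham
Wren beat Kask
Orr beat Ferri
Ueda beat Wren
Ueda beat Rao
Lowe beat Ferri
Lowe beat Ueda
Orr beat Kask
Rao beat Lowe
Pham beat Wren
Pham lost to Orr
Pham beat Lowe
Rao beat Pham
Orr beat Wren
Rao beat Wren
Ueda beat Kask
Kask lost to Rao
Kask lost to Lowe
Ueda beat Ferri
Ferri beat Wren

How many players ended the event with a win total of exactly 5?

2

Win totals: Wren 2, Ueda 6, Lowe 4, Kask 1, Pham 3, Rao 5, Orr 5, Ferri 2.
Exactly 5: Rao, Orr — 2 players.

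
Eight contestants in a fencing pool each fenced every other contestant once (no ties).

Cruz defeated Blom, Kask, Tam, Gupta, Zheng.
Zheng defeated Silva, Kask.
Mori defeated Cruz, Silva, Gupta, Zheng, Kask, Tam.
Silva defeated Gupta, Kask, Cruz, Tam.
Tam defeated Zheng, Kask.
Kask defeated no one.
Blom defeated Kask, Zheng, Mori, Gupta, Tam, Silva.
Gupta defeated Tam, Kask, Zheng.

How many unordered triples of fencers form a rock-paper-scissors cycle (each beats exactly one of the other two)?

5

Win totals: Blom 6, Cruz 5, Gupta 3, Kask 0, Mori 6, Zheng 2, Silva 4, Tam 2.
A fencer with w wins dominates both others in C(w,2) triples; summing gives 15 + 10 + 3 + 0 + 15 + 1 + 6 + 1 = 51 transitive triples.
Total triples C(8,3) = 56, so cyclic triples = 56 − 51 = 5.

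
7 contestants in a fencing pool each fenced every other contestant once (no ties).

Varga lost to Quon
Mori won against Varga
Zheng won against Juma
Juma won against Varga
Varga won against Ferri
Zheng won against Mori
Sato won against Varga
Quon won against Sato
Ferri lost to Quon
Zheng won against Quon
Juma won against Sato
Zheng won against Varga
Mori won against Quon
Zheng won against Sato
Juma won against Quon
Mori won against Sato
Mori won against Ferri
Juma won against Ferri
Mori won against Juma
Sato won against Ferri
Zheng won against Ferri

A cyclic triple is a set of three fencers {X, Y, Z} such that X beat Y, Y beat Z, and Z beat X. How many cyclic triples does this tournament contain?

0

Win totals: Quon 3, Zheng 6, Mori 5, Juma 4, Varga 1, Sato 2, Ferri 0.
A fencer with w wins dominates both others in C(w,2) triples; summing gives 3 + 15 + 10 + 6 + 0 + 1 + 0 = 35 transitive triples.
Total triples C(7,3) = 35, so cyclic triples = 35 − 35 = 0.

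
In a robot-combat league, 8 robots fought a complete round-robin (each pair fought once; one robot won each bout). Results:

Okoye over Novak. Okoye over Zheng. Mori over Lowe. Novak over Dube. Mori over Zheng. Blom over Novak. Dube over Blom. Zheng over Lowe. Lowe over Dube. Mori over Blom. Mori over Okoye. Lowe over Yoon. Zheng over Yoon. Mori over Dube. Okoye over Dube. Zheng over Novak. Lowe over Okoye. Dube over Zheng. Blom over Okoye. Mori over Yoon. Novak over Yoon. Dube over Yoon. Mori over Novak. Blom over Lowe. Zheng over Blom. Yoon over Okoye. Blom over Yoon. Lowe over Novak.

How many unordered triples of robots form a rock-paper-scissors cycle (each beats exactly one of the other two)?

Win totals: Mori 7, Okoye 3, Yoon 1, Lowe 4, Dube 3, Blom 4, Zheng 4, Novak 2.
A robot with w wins dominates both others in C(w,2) triples; summing gives 21 + 3 + 0 + 6 + 3 + 6 + 6 + 1 = 46 transitive triples.
Total triples C(8,3) = 56, so cyclic triples = 56 − 46 = 10.

10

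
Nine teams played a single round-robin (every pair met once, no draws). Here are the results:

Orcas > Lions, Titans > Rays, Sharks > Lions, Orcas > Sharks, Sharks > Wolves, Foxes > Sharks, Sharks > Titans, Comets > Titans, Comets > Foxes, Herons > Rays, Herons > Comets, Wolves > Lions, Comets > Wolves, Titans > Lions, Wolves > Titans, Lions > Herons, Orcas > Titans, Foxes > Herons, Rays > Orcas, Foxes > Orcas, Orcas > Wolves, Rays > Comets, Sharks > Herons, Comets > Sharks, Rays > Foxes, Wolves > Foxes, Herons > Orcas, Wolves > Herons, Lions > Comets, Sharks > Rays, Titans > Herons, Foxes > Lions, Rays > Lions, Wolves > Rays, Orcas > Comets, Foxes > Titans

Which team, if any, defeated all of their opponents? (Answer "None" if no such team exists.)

Highest win total is Wolves with 5 (out of 8 possible).
Wolves lost to Comets, Orcas, Sharks, so no team went undefeated.

None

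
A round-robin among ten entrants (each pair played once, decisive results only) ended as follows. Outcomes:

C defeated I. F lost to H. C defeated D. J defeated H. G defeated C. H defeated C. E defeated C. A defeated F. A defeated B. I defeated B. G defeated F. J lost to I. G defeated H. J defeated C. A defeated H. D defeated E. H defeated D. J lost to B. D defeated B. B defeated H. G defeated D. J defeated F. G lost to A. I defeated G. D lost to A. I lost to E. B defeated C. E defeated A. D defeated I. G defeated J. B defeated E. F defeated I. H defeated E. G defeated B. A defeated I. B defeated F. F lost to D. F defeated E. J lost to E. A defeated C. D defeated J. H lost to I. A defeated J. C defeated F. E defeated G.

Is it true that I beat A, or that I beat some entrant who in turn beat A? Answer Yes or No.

No

I did not beat A directly.
I beat B, G, H, J, but each of them lost to A. No two-step path.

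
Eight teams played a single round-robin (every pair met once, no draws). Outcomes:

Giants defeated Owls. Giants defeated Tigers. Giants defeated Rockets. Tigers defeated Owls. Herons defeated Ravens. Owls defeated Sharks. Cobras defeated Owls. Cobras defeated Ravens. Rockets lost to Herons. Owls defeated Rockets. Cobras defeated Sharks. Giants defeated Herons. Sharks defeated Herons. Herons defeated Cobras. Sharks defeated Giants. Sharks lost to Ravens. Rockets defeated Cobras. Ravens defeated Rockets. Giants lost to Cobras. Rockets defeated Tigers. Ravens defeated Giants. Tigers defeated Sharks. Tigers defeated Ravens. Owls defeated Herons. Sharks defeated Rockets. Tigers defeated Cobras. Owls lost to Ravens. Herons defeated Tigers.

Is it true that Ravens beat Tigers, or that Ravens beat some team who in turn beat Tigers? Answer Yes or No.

Ravens did not beat Tigers directly.
Ravens beat Owls, Giants, Rockets, Sharks. Of those, Giants beat Tigers.

Yes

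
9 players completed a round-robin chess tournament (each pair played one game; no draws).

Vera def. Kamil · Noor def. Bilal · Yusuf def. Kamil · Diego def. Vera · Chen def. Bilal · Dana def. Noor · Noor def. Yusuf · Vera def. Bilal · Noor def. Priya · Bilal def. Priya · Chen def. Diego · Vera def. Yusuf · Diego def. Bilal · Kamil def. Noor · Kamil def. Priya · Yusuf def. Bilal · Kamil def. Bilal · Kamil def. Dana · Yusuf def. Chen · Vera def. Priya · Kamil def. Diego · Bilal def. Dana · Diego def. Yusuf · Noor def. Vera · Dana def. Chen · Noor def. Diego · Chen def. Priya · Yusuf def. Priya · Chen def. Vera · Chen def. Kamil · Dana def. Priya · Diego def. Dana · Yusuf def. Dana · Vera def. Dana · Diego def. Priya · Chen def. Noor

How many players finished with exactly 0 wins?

1

Win totals: Bilal 2, Yusuf 5, Vera 5, Noor 5, Priya 0, Dana 3, Chen 6, Diego 5, Kamil 5.
Exactly 0: Priya — 1 player.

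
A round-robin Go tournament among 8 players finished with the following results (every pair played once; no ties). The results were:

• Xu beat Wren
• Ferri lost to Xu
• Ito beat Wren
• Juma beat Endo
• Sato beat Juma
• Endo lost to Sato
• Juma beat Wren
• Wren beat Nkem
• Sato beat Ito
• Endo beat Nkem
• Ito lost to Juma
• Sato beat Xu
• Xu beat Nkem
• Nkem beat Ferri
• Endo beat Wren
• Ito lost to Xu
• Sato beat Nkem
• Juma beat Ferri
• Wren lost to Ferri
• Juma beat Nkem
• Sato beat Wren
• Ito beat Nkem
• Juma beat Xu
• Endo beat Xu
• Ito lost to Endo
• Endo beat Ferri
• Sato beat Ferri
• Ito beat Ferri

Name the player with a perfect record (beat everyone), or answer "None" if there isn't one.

Sato

Sato has 7 wins out of 7 opponents — a perfect record.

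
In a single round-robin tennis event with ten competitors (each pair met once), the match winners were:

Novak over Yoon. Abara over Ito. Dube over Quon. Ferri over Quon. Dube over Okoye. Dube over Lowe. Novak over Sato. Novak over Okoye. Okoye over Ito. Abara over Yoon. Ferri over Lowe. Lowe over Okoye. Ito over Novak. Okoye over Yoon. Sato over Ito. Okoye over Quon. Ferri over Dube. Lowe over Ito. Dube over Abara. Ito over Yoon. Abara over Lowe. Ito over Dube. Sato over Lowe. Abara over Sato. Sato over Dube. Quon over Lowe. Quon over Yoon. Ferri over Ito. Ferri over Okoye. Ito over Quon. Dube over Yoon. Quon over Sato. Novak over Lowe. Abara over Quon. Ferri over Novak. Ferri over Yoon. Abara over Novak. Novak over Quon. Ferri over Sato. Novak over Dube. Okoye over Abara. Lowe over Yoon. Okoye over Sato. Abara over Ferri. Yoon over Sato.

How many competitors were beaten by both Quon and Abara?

3

Quon beat: Lowe, Sato, Yoon.
Abara beat: Ferri, Ito, Lowe, Quon, Sato, Novak, Yoon.
Both beat: Lowe, Sato, Yoon — 3.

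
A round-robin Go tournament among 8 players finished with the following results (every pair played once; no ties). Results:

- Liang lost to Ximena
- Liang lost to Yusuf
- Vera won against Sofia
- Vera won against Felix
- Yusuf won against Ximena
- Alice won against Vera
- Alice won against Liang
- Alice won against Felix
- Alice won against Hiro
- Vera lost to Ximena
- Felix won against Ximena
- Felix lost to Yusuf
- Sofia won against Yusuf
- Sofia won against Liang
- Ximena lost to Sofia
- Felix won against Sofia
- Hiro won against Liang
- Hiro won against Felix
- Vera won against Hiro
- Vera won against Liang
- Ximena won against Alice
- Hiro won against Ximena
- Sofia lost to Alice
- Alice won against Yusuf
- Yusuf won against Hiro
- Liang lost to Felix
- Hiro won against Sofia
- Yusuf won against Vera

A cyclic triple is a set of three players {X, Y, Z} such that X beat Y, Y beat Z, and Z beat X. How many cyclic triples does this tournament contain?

10

Win totals: Felix 3, Hiro 4, Liang 0, Ximena 3, Vera 4, Yusuf 5, Sofia 3, Alice 6.
A player with w wins dominates both others in C(w,2) triples; summing gives 3 + 6 + 0 + 3 + 6 + 10 + 3 + 15 = 46 transitive triples.
Total triples C(8,3) = 56, so cyclic triples = 56 − 46 = 10.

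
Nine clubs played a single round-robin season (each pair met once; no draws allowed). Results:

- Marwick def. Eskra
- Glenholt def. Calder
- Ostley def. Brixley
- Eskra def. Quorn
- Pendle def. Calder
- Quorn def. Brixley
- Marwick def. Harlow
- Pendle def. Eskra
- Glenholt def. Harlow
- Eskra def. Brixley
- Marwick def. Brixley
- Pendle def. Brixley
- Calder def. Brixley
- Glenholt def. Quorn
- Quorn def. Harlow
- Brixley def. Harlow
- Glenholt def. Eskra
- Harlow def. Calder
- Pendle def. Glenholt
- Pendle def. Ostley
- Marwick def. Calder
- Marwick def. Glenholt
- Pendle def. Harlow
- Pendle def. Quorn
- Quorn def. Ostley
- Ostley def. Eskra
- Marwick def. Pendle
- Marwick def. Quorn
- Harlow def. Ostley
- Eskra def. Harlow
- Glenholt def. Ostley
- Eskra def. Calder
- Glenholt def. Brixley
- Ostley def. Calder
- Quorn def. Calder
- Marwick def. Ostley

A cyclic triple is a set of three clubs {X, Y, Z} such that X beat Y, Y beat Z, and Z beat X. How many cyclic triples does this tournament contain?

Win totals: Eskra 4, Calder 1, Marwick 8, Brixley 1, Pendle 7, Glenholt 6, Harlow 2, Quorn 4, Ostley 3.
A club with w wins dominates both others in C(w,2) triples; summing gives 6 + 0 + 28 + 0 + 21 + 15 + 1 + 6 + 3 = 80 transitive triples.
Total triples C(9,3) = 84, so cyclic triples = 84 − 80 = 4.

4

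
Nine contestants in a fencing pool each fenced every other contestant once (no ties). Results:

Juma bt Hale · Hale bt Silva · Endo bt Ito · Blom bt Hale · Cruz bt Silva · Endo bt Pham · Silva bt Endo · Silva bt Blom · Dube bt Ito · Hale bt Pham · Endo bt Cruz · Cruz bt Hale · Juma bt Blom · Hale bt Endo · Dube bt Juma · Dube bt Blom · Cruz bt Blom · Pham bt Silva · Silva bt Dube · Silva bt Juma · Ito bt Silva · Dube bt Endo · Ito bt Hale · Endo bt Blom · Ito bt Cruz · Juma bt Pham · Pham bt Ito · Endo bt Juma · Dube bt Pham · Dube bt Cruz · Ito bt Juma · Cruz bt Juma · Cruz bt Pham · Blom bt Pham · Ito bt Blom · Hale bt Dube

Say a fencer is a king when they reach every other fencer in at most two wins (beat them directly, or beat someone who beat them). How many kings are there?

Dube reaches everyone (king).
Cruz reaches everyone (king).
Endo cannot reach Dube in two steps.
Silva reaches everyone (king).
Blom cannot reach Cruz, Juma in two steps.
Juma cannot reach Cruz in two steps.
Hale reaches everyone (king).
Pham reaches everyone (king).
Ito reaches everyone (king).
Kings: Dube, Cruz, Silva, Hale, Pham, Ito — 6.

6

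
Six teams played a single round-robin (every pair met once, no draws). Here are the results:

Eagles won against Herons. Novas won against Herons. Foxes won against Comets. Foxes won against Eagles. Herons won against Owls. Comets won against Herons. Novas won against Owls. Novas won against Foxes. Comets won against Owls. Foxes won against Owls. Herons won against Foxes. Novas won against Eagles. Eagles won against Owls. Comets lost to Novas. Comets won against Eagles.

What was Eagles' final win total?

Eagles' results: beat Herons, Owls; lost to Novas, Comets, Foxes.
That is 2 wins.

2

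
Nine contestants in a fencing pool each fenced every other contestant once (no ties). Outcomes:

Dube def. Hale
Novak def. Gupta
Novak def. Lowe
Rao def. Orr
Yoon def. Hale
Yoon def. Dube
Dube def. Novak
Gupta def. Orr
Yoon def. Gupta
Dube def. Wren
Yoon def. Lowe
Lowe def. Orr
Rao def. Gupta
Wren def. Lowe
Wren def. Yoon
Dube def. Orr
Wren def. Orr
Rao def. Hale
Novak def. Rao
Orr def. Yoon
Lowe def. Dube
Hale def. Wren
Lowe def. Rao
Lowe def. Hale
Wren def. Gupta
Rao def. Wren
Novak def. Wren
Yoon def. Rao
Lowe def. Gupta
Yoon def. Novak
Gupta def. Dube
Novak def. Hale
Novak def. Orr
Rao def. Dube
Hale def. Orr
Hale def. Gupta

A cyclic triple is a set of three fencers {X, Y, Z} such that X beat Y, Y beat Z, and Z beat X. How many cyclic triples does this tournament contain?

Win totals: Hale 3, Rao 5, Lowe 5, Wren 4, Dube 4, Yoon 6, Orr 1, Gupta 2, Novak 6.
A fencer with w wins dominates both others in C(w,2) triples; summing gives 3 + 10 + 10 + 6 + 6 + 15 + 0 + 1 + 15 = 66 transitive triples.
Total triples C(9,3) = 84, so cyclic triples = 84 − 66 = 18.

18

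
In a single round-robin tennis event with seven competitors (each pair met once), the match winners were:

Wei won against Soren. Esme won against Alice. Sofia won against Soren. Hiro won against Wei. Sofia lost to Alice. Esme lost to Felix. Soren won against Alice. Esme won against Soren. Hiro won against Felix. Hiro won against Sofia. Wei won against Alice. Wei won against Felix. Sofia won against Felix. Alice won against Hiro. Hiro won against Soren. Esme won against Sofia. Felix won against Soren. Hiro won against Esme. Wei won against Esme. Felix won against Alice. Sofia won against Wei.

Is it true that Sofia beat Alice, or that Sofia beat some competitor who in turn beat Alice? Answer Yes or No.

Yes

Sofia did not beat Alice directly.
Sofia beat Felix, Soren, Wei. Of those, Felix beat Alice.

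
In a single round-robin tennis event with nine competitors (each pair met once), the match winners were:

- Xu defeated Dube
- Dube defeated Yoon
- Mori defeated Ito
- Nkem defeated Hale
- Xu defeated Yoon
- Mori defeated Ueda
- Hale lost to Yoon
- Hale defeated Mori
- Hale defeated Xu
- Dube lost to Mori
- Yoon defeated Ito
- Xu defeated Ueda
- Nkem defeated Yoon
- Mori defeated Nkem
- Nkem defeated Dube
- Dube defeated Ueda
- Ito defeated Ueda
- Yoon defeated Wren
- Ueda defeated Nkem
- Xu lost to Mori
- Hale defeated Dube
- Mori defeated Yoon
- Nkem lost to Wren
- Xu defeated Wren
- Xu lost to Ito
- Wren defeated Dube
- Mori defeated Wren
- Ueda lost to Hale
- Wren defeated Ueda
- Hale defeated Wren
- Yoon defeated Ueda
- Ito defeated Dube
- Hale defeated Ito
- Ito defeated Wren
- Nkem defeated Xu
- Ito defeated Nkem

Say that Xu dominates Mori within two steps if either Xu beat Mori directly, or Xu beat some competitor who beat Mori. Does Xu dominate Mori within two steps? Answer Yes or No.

No

Xu did not beat Mori directly.
Xu beat Yoon, Wren, Ueda, Dube, but each of them lost to Mori. No two-step path.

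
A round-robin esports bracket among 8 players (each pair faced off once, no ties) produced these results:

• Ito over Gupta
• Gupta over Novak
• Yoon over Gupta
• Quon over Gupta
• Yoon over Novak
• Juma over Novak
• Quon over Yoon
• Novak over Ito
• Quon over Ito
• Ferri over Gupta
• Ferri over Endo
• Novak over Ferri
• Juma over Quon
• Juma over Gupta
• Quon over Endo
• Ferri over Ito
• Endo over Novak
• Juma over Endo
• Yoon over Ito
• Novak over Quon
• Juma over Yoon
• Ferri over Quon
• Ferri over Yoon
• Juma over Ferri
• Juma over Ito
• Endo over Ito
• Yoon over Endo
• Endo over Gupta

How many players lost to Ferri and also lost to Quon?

4

Ferri beat: Ito, Gupta, Quon, Endo, Yoon.
Quon beat: Ito, Gupta, Endo, Yoon.
Both beat: Ito, Gupta, Endo, Yoon — 4.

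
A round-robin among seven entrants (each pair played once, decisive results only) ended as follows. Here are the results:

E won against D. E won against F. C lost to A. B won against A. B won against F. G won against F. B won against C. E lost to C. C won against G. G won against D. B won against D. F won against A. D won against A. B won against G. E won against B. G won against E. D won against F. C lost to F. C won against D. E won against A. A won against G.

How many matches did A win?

2

A's results: beat C, G; lost to B, D, E, F.
That is 2 wins.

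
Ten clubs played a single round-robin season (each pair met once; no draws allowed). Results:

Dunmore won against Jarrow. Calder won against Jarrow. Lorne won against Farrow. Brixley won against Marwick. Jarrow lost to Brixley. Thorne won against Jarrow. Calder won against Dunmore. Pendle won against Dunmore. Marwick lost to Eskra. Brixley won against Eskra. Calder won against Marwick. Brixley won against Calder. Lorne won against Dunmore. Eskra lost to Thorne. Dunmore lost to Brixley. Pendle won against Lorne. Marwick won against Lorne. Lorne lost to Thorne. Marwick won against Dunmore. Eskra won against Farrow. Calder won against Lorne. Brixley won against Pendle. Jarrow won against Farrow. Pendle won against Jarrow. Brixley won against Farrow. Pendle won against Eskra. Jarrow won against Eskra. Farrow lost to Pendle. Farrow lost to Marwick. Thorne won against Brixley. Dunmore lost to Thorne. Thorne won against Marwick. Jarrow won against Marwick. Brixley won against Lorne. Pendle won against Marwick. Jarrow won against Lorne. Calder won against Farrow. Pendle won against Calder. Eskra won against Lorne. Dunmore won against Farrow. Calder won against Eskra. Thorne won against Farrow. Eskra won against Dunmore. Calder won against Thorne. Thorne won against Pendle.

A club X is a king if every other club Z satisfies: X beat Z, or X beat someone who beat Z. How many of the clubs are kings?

Calder reaches everyone (king).
Pendle cannot reach Brixley in two steps.
Brixley reaches everyone (king).
Farrow cannot reach Calder, Pendle, Brixley, Lorne, Thorne, Marwick, Eskra, Dunmore, Jarrow in two steps.
Lorne cannot reach Calder, Pendle, Brixley, Thorne, Marwick, Eskra in two steps.
Thorne reaches everyone (king).
Marwick cannot reach Calder, Pendle, Brixley, Thorne, Eskra in two steps.
Eskra cannot reach Calder, Pendle, Brixley, Thorne in two steps.
Dunmore cannot reach Calder, Pendle, Brixley, Thorne in two steps.
Jarrow cannot reach Calder, Pendle, Brixley, Thorne in two steps.
Kings: Calder, Brixley, Thorne — 3.

3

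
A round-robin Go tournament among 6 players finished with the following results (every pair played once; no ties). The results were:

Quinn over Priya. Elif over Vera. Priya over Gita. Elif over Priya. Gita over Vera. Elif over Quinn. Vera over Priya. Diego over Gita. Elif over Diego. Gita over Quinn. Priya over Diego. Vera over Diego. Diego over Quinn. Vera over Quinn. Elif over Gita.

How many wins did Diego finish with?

2

Diego's results: beat Gita, Quinn; lost to Elif, Priya, Vera.
That is 2 wins.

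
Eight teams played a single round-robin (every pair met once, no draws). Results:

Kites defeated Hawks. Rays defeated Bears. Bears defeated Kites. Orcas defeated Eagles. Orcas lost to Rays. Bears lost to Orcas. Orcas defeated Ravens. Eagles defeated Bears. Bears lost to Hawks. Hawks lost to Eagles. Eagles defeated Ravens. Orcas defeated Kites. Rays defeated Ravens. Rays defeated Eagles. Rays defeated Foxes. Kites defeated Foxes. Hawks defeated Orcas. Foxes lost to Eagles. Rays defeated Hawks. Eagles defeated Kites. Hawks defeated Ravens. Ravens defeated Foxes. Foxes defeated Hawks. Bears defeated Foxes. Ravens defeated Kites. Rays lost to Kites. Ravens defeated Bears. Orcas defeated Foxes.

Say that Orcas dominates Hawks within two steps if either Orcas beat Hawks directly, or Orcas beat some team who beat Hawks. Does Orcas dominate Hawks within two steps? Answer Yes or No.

Orcas did not beat Hawks directly.
Orcas beat Eagles, Ravens, Foxes, Bears, Kites. Of those, Eagles beat Hawks.

Yes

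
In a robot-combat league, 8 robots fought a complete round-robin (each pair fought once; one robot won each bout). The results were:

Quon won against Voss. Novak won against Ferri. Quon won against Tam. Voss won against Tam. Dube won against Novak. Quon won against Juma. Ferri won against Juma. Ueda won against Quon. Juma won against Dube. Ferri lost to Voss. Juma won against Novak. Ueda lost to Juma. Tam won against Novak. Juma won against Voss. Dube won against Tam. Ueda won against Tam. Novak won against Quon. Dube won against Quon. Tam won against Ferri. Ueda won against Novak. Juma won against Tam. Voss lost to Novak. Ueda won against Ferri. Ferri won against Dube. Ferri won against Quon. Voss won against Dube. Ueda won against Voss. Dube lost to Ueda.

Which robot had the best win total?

Win totals: Tam 2, Ferri 3, Quon 3, Voss 3, Juma 5, Ueda 6, Novak 3, Dube 3.
Ueda leads with 6 wins (next highest: 5).

Ueda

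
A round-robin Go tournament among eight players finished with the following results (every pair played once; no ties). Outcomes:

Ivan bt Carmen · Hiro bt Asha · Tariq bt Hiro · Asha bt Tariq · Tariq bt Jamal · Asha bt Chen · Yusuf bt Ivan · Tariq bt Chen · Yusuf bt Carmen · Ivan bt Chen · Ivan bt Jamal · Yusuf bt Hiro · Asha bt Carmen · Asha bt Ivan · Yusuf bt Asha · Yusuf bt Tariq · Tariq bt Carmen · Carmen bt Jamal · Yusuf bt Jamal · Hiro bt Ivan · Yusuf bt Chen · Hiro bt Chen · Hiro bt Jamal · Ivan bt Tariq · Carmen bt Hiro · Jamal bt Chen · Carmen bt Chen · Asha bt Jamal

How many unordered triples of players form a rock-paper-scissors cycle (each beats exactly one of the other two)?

Win totals: Asha 5, Jamal 1, Carmen 3, Hiro 4, Chen 0, Ivan 4, Yusuf 7, Tariq 4.
A player with w wins dominates both others in C(w,2) triples; summing gives 10 + 0 + 3 + 6 + 0 + 6 + 21 + 6 = 52 transitive triples.
Total triples C(8,3) = 56, so cyclic triples = 56 − 52 = 4.

4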